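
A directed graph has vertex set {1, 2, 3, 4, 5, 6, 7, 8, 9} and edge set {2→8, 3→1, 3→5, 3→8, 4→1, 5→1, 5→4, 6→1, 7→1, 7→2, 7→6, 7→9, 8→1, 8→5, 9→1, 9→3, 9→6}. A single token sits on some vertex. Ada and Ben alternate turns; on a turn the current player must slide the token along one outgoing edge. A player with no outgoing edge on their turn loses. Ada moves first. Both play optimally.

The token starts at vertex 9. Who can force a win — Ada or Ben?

Label each position W (a win for the player to move) or L (a loss). A position with no legal move is L; any other position is W exactly when some move reaches an L, and L when every move reaches a W.
Every edge goes from a vertex to one that appears earlier in the order 1, 4, 5, 8, 6, 2, 3, 9, 7, so processing vertices in that order labels each vertex after all of its successors.
1: no outgoing edge → L
4: can move to 1, which is L ⇒ W
5: can move to 1, which is L ⇒ W
8: can move to 1, which is L ⇒ W
6: can move to 1, which is L ⇒ W
2: the only move is to 8(W), a W ⇒ L
3: can move to 1, which is L ⇒ W
9: can move to 1, which is L ⇒ W
7: can move to 2, which is L ⇒ W
From 9 Ada can move to 1, reaching an L position.

Ada wins.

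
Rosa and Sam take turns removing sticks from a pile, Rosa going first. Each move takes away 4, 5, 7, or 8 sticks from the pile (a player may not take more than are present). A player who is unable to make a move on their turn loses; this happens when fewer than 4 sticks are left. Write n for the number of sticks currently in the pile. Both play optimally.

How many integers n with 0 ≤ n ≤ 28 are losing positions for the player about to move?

12

Build the W/L table. Terminal = L. A non-terminal position is W if it has a move to some L; otherwise it is L.
n=0: no move → L
n=1: no move → L
n=2: no move → L
n=3: no move → L
n=4: →0(L), so W
n=5: →1(L), so W
n=6: →2(L), so W
n=7: →3(L), so W
n=8: →3(L), so W
n=9: →2(L), so W
n=10: →3(L), so W
n=11: →3(L), so W
n=12: →8(W), 7(W), 5(W), 4(W) — all W, so L
n=13: →9(W), 8(W), 6(W), 5(W) — all W, so L
n=14: →10(W), 9(W), 7(W), 6(W) — all W, so L
n=15: →11(W), 10(W), 8(W), 7(W) — all W, so L
n=16: →12(L), so W
n=17: →13(L), so W
n=18: →14(L), so W
n=19: →15(L), so W
n=20: →15(L), so W
n=21: →14(L), so W
n=22: →15(L), so W
n=23: →15(L), so W
n=24: →20(W), 19(W), 17(W), 16(W) — all W, so L
n=25: →21(W), 20(W), 18(W), 17(W) — all W, so L
n=26: →22(W), 21(W), 19(W), 18(W) — all W, so L
n=27: →23(W), 22(W), 20(W), 19(W) — all W, so L
n=28: →24(L), so W
L entries with 0 ≤ n ≤ 28: n = 0, 1, 2, 3, 12, 13, 14, 15, 24, 25, 26, 27; that makes 12.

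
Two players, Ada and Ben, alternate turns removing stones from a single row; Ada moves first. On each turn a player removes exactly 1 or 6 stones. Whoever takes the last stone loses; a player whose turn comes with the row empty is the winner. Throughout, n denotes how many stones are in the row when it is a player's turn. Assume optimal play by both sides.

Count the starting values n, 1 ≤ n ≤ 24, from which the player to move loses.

11

Classify positions by backward induction: terminal positions (no move available) are W. From any other position, the mover wins iff some move reaches an L.
n=0: no move; the opponent has just taken the last stone and therefore loses → W
n=1: L (sole option 0(W) is W)
n=2: W (go to 1, an L position)
n=3: L (sole option 2(W) is W)
n=4: W (go to 3, an L position)
n=5: L (sole option 4(W) is W)
n=6: W (go to 5, an L position)
n=7: W (go to 1, an L position)
n=8: L (options 7(W), 2(W) are all W)
n=9: W (go to 8, an L position)
n=10: L (options 9(W), 4(W) are all W)
n=11: W (go to 10, an L position)
n=12: L (options 11(W), 6(W) are all W)
n=13: W (go to 12, an L position)
n=14: W (go to 8, an L position)
n=15: L (options 14(W), 9(W) are all W)
n=16: W (go to 15, an L position)
n=17: L (options 16(W), 11(W) are all W)
n=18: W (go to 17, an L position)
n=19: L (options 18(W), 13(W) are all W)
n=20: W (go to 19, an L position)
n=21: W (go to 15, an L position)
n=22: L (options 21(W), 16(W) are all W)
n=23: W (go to 22, an L position)
n=24: L (options 23(W), 18(W) are all W)
L entries with 1 ≤ n ≤ 24 (the range starts at n=1): n = 1, 3, 5, 8, 10, 12, 15, 17, 19, 22, 24; that makes 11.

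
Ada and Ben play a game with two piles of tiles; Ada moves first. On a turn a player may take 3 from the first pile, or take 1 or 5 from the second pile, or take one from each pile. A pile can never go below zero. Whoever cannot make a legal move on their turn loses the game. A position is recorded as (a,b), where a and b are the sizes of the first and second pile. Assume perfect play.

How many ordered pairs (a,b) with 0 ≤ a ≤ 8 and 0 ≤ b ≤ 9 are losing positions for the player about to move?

Label each position W (a win for the player to move) or L (a loss). A position with no legal move is L; any other position is W exactly when some move reaches an L, and L when every move reaches a W.
Every move lowers a or b (never raises either), so fill the grid row by row in increasing a, and left to right within a row: each cell's successors are then already labelled.
      b=0  b=1  b=2  b=3  b=4  b=5  b=6  b=7  b=8  b=9
a=0:    L    W    L    W    L    W    L    W    L    W
a=1:    L    W    L    W    L    W    L    W    L    W
a=2:    L    W    L    W    L    W    L    W    L    W
a=3:    W    W    W    W    W    W    W    W    W    W
a=4:    W    L    W    L    W    L    W    L    W    L
a=5:    W    L    W    L    W    L    W    L    W    L
a=6:    L    W    W    L    W    W    W    L    W    L
a=7:    L    W    L    W    W    W    L    W    W    W
a=8:    L    W    L    W    L    W    L    W    L    W
Cells with no legal move (terminal, hence L): (0,0), (1,0), (2,0).
The remaining L cells, each justified by listing all of its moves:
(0,2): →(0,1)(W) only, which is W, so L
(0,4): →(0,3)(W) only, which is W, so L
(0,6): →(0,5)(W), (0,1)(W) — all W, so L
(0,8): →(0,7)(W), (0,3)(W) — all W, so L
(1,2): →(1,1)(W), (0,1)(W) — all W, so L
(1,4): →(1,3)(W), (0,3)(W) — all W, so L
(1,6): →(1,5)(W), (1,1)(W), (0,5)(W) — all W, so L
(1,8): →(1,7)(W), (1,3)(W), (0,7)(W) — all W, so L
(2,2): →(2,1)(W), (1,1)(W) — all W, so L
(2,4): →(2,3)(W), (1,3)(W) — all W, so L
(2,6): →(2,5)(W), (2,1)(W), (1,5)(W) — all W, so L
(2,8): →(2,7)(W), (2,3)(W), (1,7)(W) — all W, so L
(4,1): →(1,1)(W), (4,0)(W), (3,0)(W) — all W, so L
(4,3): →(1,3)(W), (4,2)(W), (3,2)(W) — all W, so L
(4,5): →(1,5)(W), (4,4)(W), (4,0)(W), (3,4)(W) — all W, so L
(4,7): →(1,7)(W), (4,6)(W), (4,2)(W), (3,6)(W) — all W, so L
(4,9): →(1,9)(W), (4,8)(W), (4,4)(W), (3,8)(W) — all W, so L
(5,1): →(2,1)(W), (5,0)(W), (4,0)(W) — all W, so L
(5,3): →(2,3)(W), (5,2)(W), (4,2)(W) — all W, so L
(5,5): →(2,5)(W), (5,4)(W), (5,0)(W), (4,4)(W) — all W, so L
(5,7): →(2,7)(W), (5,6)(W), (5,2)(W), (4,6)(W) — all W, so L
(5,9): →(2,9)(W), (5,8)(W), (5,4)(W), (4,8)(W) — all W, so L
(6,0): →(3,0)(W) only, which is W, so L
(6,3): →(3,3)(W), (6,2)(W), (5,2)(W) — all W, so L
(6,7): →(3,7)(W), (6,6)(W), (6,2)(W), (5,6)(W) — all W, so L
(6,9): →(3,9)(W), (6,8)(W), (6,4)(W), (5,8)(W) — all W, so L
(7,0): →(4,0)(W) only, which is W, so L
(7,2): →(4,2)(W), (7,1)(W), (6,1)(W) — all W, so L
(7,6): →(4,6)(W), (7,5)(W), (7,1)(W), (6,5)(W) — all W, so L
(8,0): →(5,0)(W) only, which is W, so L
(8,2): →(5,2)(W), (8,1)(W), (7,1)(W) — all W, so L
(8,4): →(5,4)(W), (8,3)(W), (7,3)(W) — all W, so L
(8,6): →(5,6)(W), (8,5)(W), (8,1)(W), (7,5)(W) — all W, so L
(8,8): →(5,8)(W), (8,7)(W), (8,3)(W), (7,7)(W) — all W, so L
Every other cell has at least one move into one of the L cells above, so it is W.
L cells per row: a=0: 5, a=1: 5, a=2: 5, a=3: 0, a=4: 5, a=5: 5, a=6: 4, a=7: 3, a=8: 5; total 37.

37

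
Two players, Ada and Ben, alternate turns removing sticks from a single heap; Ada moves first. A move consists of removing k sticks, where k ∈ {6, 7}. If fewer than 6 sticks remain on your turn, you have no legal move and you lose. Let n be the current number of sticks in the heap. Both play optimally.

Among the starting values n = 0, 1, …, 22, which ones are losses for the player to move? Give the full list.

0, 1, 2, 3, 4, 5, 13, 14, 15, 16, 17, 18

Work bottom-up. With no move the player to move loses. Otherwise the position is W if at least one move leads to an L position for the opponent, and L if every move leads to a W.
n=0: no move → L
n=1: no move → L
n=2: no move → L
n=3: no move → L
n=4: no move → L
n=5: no move → L
n=6: W (go to 0, an L position)
n=7: W (go to 1, an L position)
n=8: W (go to 2, an L position)
n=9: W (go to 3, an L position)
n=10: W (go to 4, an L position)
n=11: W (go to 5, an L position)
n=12: W (go to 5, an L position)
n=13: L (options 7(W), 6(W) are all W)
n=14: L (options 8(W), 7(W) are all W)
n=15: L (options 9(W), 8(W) are all W)
n=16: L (options 10(W), 9(W) are all W)
n=17: L (options 11(W), 10(W) are all W)
n=18: L (options 12(W), 11(W) are all W)
n=19: W (go to 13, an L position)
n=20: W (go to 14, an L position)
n=21: W (go to 15, an L position)
n=22: W (go to 16, an L position)
The losing starting values of n are exactly the entries labelled L in this table (12 of them).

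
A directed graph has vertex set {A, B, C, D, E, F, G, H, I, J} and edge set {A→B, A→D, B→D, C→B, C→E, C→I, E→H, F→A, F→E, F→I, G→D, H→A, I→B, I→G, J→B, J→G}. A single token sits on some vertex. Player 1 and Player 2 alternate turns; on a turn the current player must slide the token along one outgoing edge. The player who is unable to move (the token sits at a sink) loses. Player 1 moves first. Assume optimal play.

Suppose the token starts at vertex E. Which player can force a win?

Player 1 wins.

Positions with no move are L. A position that does have a move is losing for the player to move precisely when every available move leads to a winning position for the opponent. Fill in the labels:
Every edge goes from a vertex to one that appears earlier in the order D, G, B, A, J, H, E, I, F, C, so processing vertices in that order labels each vertex after all of its successors.
D: no outgoing edge → L
G: W (go to D, an L position)
B: W (go to D, an L position)
A: W (go to D, an L position)
J: L (options B(W), G(W) are all W)
H: L (sole option A(W) is W)
E: W (go to H, an L position)
I: L (options B(W), G(W) are all W)
F: W (go to I, an L position)
C: W (go to I, an L position)
The starting position E is W: Player 1 should move to H, handing over an L position.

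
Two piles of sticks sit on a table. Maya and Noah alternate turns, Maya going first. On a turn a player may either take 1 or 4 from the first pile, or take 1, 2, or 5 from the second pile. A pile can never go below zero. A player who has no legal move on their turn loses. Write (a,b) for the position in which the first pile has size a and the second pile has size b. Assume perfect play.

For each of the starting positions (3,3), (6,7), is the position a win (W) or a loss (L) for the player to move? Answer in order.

Build the W/L table. Terminal = L. A non-terminal position is W if it has a move to some L; otherwise it is L.
No move ever increases a pile, so every position that can arise here has a ≤ 6 and b ≤ 7; it is enough to label the cells with 0 ≤ a ≤ 6 and 0 ≤ b ≤ 7.
Every move lowers a or b (never raises either), so fill the grid row by row in increasing a, and left to right within a row: each cell's successors are then already labelled.
      b=0  b=1  b=2  b=3  b=4  b=5  b=6  b=7
a=0:    L    W    W    L    W    W    L    W
a=1:    W    L    W    W    L    W    W    L
a=2:    L    W    W    L    W    W    L    W
a=3:    W    L    W    W    L    W    W    L
a=4:    W    W    L    W    W    L    W    W
a=5:    L    W    W    L    W    W    L    W
a=6:    W    L    W    W    L    W    W    L
Cells with no legal move (terminal, hence L): (0,0).
The remaining L cells, each justified by listing all of its moves:
(0,3): only reaches (0,2)(W), (0,1)(W), all W → L
(0,6): only reaches (0,5)(W), (0,4)(W), (0,1)(W), all W → L
(1,1): only reaches (0,1)(W), (1,0)(W), all W → L
(1,4): only reaches (0,4)(W), (1,3)(W), (1,2)(W), all W → L
(1,7): only reaches (0,7)(W), (1,6)(W), (1,5)(W), (1,2)(W), all W → L
(2,0): only reaches (1,0)(W), which is W → L
(2,3): only reaches (1,3)(W), (2,2)(W), (2,1)(W), all W → L
(2,6): only reaches (1,6)(W), (2,5)(W), (2,4)(W), (2,1)(W), all W → L
(3,1): only reaches (2,1)(W), (3,0)(W), all W → L
(3,4): only reaches (2,4)(W), (3,3)(W), (3,2)(W), all W → L
(3,7): only reaches (2,7)(W), (3,6)(W), (3,5)(W), (3,2)(W), all W → L
(4,2): only reaches (3,2)(W), (0,2)(W), (4,1)(W), (4,0)(W), all W → L
(4,5): only reaches (3,5)(W), (0,5)(W), (4,4)(W), (4,3)(W), (4,0)(W), all W → L
(5,0): only reaches (4,0)(W), (1,0)(W), all W → L
(5,3): only reaches (4,3)(W), (1,3)(W), (5,2)(W), (5,1)(W), all W → L
(5,6): only reaches (4,6)(W), (1,6)(W), (5,5)(W), (5,4)(W), (5,1)(W), all W → L
(6,1): only reaches (5,1)(W), (2,1)(W), (6,0)(W), all W → L
(6,4): only reaches (5,4)(W), (2,4)(W), (6,3)(W), (6,2)(W), all W → L
(6,7): only reaches (5,7)(W), (2,7)(W), (6,6)(W), (6,5)(W), (6,2)(W), all W → L
Every other cell has at least one move into one of the L cells above, so it is W.
(3,3): the move to (2,3) reaches an L cell, so W
(6,7): one of the L cells justified above, so L

(3,3): W, (6,7): L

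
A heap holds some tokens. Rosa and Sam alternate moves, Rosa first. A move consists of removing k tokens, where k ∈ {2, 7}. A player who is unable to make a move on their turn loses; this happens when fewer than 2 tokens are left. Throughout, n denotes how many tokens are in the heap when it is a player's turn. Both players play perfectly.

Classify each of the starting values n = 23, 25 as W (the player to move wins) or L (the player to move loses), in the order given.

Work bottom-up. With no move the player to move loses. Otherwise the position is W if at least one move leads to an L position for the opponent, and L if every move leads to a W.
n=0: no move → L
n=1: no move → L
n=2: can move to 0, which is L ⇒ W
n=3: can move to 1, which is L ⇒ W
n=4: the only move is to 2(W), a W ⇒ L
n=5: the only move is to 3(W), a W ⇒ L
n=6: can move to 4, which is L ⇒ W
n=7: can move to 5, which is L ⇒ W
n=8: can move to 1, which is L ⇒ W
n=9: moves to 7(W), 2(W); every one is W ⇒ L
n=10: moves to 8(W), 3(W); every one is W ⇒ L
n=11: can move to 9, which is L ⇒ W
n=12: can move to 10, which is L ⇒ W
n=13: moves to 11(W), 6(W); every one is W ⇒ L
n=14: moves to 12(W), 7(W); every one is W ⇒ L
n=15: can move to 13, which is L ⇒ W
n=16: can move to 14, which is L ⇒ W
n=17: can move to 10, which is L ⇒ W
n=18: moves to 16(W), 11(W); every one is W ⇒ L
n=19: moves to 17(W), 12(W); every one is W ⇒ L
n=20: can move to 18, which is L ⇒ W
n=21: can move to 19, which is L ⇒ W
n=22: moves to 20(W), 15(W); every one is W ⇒ L
n=23: moves to 21(W), 16(W); every one is W ⇒ L
n=24: can move to 22, which is L ⇒ W
n=25: can move to 23, which is L ⇒ W

23: L, 25: W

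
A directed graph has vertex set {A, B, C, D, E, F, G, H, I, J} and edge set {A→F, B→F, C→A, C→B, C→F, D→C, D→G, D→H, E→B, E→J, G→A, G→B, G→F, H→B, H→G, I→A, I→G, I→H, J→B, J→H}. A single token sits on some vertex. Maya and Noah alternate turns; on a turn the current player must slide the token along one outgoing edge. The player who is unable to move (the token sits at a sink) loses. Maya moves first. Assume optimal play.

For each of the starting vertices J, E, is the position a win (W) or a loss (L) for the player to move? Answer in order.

Label each position W (a win for the player to move) or L (a loss). A position with no legal move is L; any other position is W exactly when some move reaches an L, and L when every move reaches a W.
Every edge goes from a vertex to one that appears earlier in the order F, B, A, C, G, H, D, J, I, E, so processing vertices in that order labels each vertex after all of its successors.
F: no outgoing edge → L
B: can move to F, which is L ⇒ W
A: can move to F, which is L ⇒ W
C: can move to F, which is L ⇒ W
G: can move to F, which is L ⇒ W
H: moves to G(W), B(W); every one is W ⇒ L
D: can move to H, which is L ⇒ W
J: can move to H, which is L ⇒ W
I: can move to H, which is L ⇒ W
E: moves to J(W), B(W); every one is W ⇒ L

J: W, E: L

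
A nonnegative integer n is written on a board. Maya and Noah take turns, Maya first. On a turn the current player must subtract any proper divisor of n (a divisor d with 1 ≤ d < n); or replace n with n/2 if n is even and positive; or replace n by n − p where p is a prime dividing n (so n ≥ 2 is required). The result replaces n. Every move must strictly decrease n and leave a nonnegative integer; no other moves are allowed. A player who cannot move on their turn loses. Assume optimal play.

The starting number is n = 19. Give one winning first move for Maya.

Move to 0.

Build the W/L table. Terminal = L. A non-terminal position is W if it has a move to some L; otherwise it is L.
n=0: no move → L
n=1: no move → L
n=2: can move to 0, which is L ⇒ W
n=3: can move to 0, which is L ⇒ W
n=4: moves to 2(W), 3(W); every one is W ⇒ L
n=5: can move to 0, which is L ⇒ W
n=6: can move to 4, which is L ⇒ W
n=7: can move to 0, which is L ⇒ W
n=8: can move to 4, which is L ⇒ W
n=9: moves to 6(W), 8(W); every one is W ⇒ L
n=10: can move to 9, which is L ⇒ W
n=11: can move to 0, which is L ⇒ W
n=12: can move to 9, which is L ⇒ W
n=13: can move to 0, which is L ⇒ W
n=14: moves to 7(W), 12(W), 13(W); every one is W ⇒ L
n=15: can move to 14, which is L ⇒ W
n=16: can move to 14, which is L ⇒ W
n=17: can move to 0, which is L ⇒ W
n=18: can move to 9, which is L ⇒ W
n=19: can move to 0, which is L ⇒ W
From 19, the L positions reachable in one move are: 0.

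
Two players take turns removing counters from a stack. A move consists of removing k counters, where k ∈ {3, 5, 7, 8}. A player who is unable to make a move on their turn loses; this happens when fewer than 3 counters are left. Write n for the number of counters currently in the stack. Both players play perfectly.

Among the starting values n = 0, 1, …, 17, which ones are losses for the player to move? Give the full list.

0, 1, 2, 11, 12, 13

Label each position W (a win for the player to move) or L (a loss). A position with no legal move is L; any other position is W exactly when some move reaches an L, and L when every move reaches a W.
n=0: no move → L
n=1: no move → L
n=2: no move → L
n=3: reaches L-position 0 → W
n=4: reaches L-position 1 → W
n=5: reaches L-position 2 → W
n=6: reaches L-position 1 → W
n=7: reaches L-position 2 → W
n=8: reaches L-position 1 → W
n=9: reaches L-position 2 → W
n=10: reaches L-position 2 → W
n=11: only reaches 8(W), 6(W), 4(W), 3(W), all W → L
n=12: only reaches 9(W), 7(W), 5(W), 4(W), all W → L
n=13: only reaches 10(W), 8(W), 6(W), 5(W), all W → L
n=14: reaches L-position 11 → W
n=15: reaches L-position 12 → W
n=16: reaches L-position 13 → W
n=17: reaches L-position 12 → W
The losing starting values of n are exactly the entries labelled L in this table (6 of them).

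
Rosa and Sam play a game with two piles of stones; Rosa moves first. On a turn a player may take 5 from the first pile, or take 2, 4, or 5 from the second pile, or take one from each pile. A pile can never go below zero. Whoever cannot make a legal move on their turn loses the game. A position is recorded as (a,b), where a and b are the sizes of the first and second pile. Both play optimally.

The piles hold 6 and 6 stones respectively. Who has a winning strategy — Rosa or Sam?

Rosa wins.

Build the W/L table. Terminal = L. A non-terminal position is W if it has a move to some L; otherwise it is L.
No move ever increases a pile, so every position that can arise here has a ≤ 6 and b ≤ 6; it is enough to label the cells with 0 ≤ a ≤ 6 and 0 ≤ b ≤ 6.
Every move lowers a or b (never raises either), so fill the grid row by row in increasing a, and left to right within a row: each cell's successors are then already labelled.
      b=0  b=1  b=2  b=3  b=4  b=5  b=6
a=0:    L    L    W    W    W    W    W
a=1:    L    W    W    L    W    W    L
a=2:    L    W    W    L    W    W    L
a=3:    L    W    W    L    W    W    L
a=4:    L    W    W    L    W    W    L
a=5:    W    W    L    L    W    W    W
a=6:    W    L    L    W    W    W    W
Cells with no legal move (terminal, hence L): (0,0), (0,1), (1,0), (2,0), (3,0), (4,0).
The remaining L cells, each justified by listing all of its moves:
(1,3): only reaches (1,1)(W), (0,2)(W), all W → L
(1,6): only reaches (1,4)(W), (1,2)(W), (1,1)(W), (0,5)(W), all W → L
(2,3): only reaches (2,1)(W), (1,2)(W), all W → L
(2,6): only reaches (2,4)(W), (2,2)(W), (2,1)(W), (1,5)(W), all W → L
(3,3): only reaches (3,1)(W), (2,2)(W), all W → L
(3,6): only reaches (3,4)(W), (3,2)(W), (3,1)(W), (2,5)(W), all W → L
(4,3): only reaches (4,1)(W), (3,2)(W), all W → L
(4,6): only reaches (4,4)(W), (4,2)(W), (4,1)(W), (3,5)(W), all W → L
(5,2): only reaches (0,2)(W), (5,0)(W), (4,1)(W), all W → L
(5,3): only reaches (0,3)(W), (5,1)(W), (4,2)(W), all W → L
(6,1): only reaches (1,1)(W), (5,0)(W), all W → L
(6,2): only reaches (1,2)(W), (6,0)(W), (5,1)(W), all W → L
Every other cell has at least one move into one of the L cells above, so it is W.
The starting position (6,6) is W: Rosa should move to (1,6), handing over an L position.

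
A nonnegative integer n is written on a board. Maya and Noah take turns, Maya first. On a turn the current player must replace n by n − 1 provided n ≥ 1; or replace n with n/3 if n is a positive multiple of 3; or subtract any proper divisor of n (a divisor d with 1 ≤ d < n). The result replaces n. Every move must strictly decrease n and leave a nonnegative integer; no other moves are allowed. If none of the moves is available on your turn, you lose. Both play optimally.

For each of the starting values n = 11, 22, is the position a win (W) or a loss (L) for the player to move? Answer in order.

11: L, 22: W

Positions with no move are L. A position that does have a move is losing for the player to move precisely when every available move leads to a winning position for the opponent. Fill in the labels:
n=0: no move → L
n=1: W (go to 0, an L position)
n=2: L (sole option 1(W) is W)
n=3: W (go to 2, an L position)
n=4: W (go to 2, an L position)
n=5: L (sole option 4(W) is W)
n=6: W (go to 2, an L position)
n=7: L (sole option 6(W) is W)
n=8: W (go to 7, an L position)
n=9: L (options 3(W), 6(W), 8(W) are all W)
n=10: W (go to 5, an L position)
n=11: L (sole option 10(W) is W)
n=12: W (go to 9, an L position)
n=13: L (sole option 12(W) is W)
n=14: W (go to 7, an L position)
n=15: W (go to 5, an L position)
n=16: L (options 8(W), 12(W), 14(W), 15(W) are all W)
n=17: W (go to 16, an L position)
n=18: W (go to 9, an L position)
n=19: L (sole option 18(W) is W)
n=20: W (go to 16, an L position)
n=21: W (go to 7, an L position)
n=22: W (go to 11, an L position)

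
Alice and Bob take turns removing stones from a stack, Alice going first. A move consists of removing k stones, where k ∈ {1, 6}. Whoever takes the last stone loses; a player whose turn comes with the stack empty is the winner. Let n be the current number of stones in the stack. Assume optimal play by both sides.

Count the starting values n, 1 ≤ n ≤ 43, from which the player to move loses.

Work bottom-up. With no move the player to move wins. Otherwise the position is W if at least one move leads to an L position for the opponent, and L if every move leads to a W.
n=0: no move; the opponent has just taken the last stone and therefore loses → W
n=1: L (sole option 0(W) is W)
n=2: W (go to 1, an L position)
n=3: L (sole option 2(W) is W)
n=4: W (go to 3, an L position)
n=5: L (sole option 4(W) is W)
n=6: W (go to 5, an L position)
n=7: W (go to 1, an L position)
n=8: L (options 7(W), 2(W) are all W)
n=9: W (go to 8, an L position)
n=10: L (options 9(W), 4(W) are all W)
n=11: W (go to 10, an L position)
n=12: L (options 11(W), 6(W) are all W)
n=13: W (go to 12, an L position)
n=14: W (go to 8, an L position)
n=15: L (options 14(W), 9(W) are all W)
n=16: W (go to 15, an L position)
n=17: L (options 16(W), 11(W) are all W)
n=18: W (go to 17, an L position)
n=19: L (options 18(W), 13(W) are all W)
n=20: W (go to 19, an L position)
n=21: W (go to 15, an L position)
n=22: L (options 21(W), 16(W) are all W)
n=23: W (go to 22, an L position)
n=24: L (options 23(W), 18(W) are all W)
n=25: W (go to 24, an L position)
n=26: L (options 25(W), 20(W) are all W)
n=27: W (go to 26, an L position)
n=28: W (go to 22, an L position)
n=29: L (options 28(W), 23(W) are all W)
n=30: W (go to 29, an L position)
n=31: L (options 30(W), 25(W) are all W)
n=32: W (go to 31, an L position)
n=33: L (options 32(W), 27(W) are all W)
n=34: W (go to 33, an L position)
n=35: W (go to 29, an L position)
n=36: L (options 35(W), 30(W) are all W)
n=37: W (go to 36, an L position)
n=38: L (options 37(W), 32(W) are all W)
n=39: W (go to 38, an L position)
n=40: L (options 39(W), 34(W) are all W)
n=41: W (go to 40, an L position)
n=42: W (go to 36, an L position)
n=43: L (options 42(W), 37(W) are all W)
L entries with 1 ≤ n ≤ 43 (the range starts at n=1): n = 1, 3, 5, 8, 10, 12, 15, 17, 19, 22, 24, 26, 29, 31, 33, 36, 38, 40, 43; that makes 19.

19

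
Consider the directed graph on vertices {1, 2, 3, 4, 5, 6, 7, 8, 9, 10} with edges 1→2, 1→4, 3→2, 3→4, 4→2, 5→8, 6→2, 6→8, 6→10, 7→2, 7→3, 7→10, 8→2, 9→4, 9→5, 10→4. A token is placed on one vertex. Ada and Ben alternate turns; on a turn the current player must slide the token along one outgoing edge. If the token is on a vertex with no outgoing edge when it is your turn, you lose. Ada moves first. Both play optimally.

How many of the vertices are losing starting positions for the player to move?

3

Compute win/loss labels from the base case upward. A position with no move is L. Any other position is W if it can reach an L in one move, else L.
Every edge goes from a vertex to one that appears earlier in the order 2, 4, 3, 8, 10, 5, 6, 1, 9, 7, so processing vertices in that order labels each vertex after all of its successors.
2: no outgoing edge → L
4: reaches L-position 2 → W
3: reaches L-position 2 → W
8: reaches L-position 2 → W
10: only reaches 4(W), which is W → L
5: only reaches 8(W), which is W → L
6: reaches L-position 10 → W
1: reaches L-position 2 → W
9: reaches L-position 5 → W
7: reaches L-position 10 → W
The L vertices are 2, 5, 10; that is 3 in all.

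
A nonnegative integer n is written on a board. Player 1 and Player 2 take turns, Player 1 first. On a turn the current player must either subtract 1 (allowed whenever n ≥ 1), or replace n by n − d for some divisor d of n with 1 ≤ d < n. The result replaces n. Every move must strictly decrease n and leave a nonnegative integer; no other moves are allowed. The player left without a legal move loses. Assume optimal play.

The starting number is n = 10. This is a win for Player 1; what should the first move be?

Move to 5.

Classify positions by backward induction: terminal positions (no move available) are L. From any other position, the mover wins iff some move reaches an L.
n=0: no move → L
n=1: can move to 0, which is L ⇒ W
n=2: the only move is to 1(W), a W ⇒ L
n=3: can move to 2, which is L ⇒ W
n=4: can move to 2, which is L ⇒ W
n=5: the only move is to 4(W), a W ⇒ L
n=6: can move to 5, which is L ⇒ W
n=7: the only move is to 6(W), a W ⇒ L
n=8: can move to 7, which is L ⇒ W
n=9: moves to 6(W), 8(W); every one is W ⇒ L
n=10: can move to 5, which is L ⇒ W
From 10, the L positions reachable in one move are: 5, 9. Any move reaching one of these is winning.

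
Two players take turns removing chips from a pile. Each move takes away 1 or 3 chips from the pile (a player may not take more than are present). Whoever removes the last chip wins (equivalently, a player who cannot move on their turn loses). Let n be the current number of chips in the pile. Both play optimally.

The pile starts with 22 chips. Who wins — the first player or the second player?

The second player wins.

Build the W/L table. Terminal = L. A non-terminal position is W if it has a move to some L; otherwise it is L.
n=0: no move → L
n=1: →0(L), so W
n=2: →1(W) only, which is W, so L
n=3: →2(L), so W
n=4: →3(W), 1(W) — all W, so L
n=5: →4(L), so W
n=6: →5(W), 3(W) — all W, so L
n=7: →6(L), so W
n=8: →7(W), 5(W) — all W, so L
n=9: →8(L), so W
n=10: →9(W), 7(W) — all W, so L
n=11: →10(L), so W
n=12: →11(W), 9(W) — all W, so L
n=13: →12(L), so W
n=14: →13(W), 11(W) — all W, so L
n=15: →14(L), so W
n=16: →15(W), 13(W) — all W, so L
n=17: →16(L), so W
n=18: →17(W), 15(W) — all W, so L
n=19: →18(L), so W
n=20: →19(W), 17(W) — all W, so L
n=21: →20(L), so W
n=22: →21(W), 19(W) — all W, so L
Every move from 22 reaches a W position, so the mover loses.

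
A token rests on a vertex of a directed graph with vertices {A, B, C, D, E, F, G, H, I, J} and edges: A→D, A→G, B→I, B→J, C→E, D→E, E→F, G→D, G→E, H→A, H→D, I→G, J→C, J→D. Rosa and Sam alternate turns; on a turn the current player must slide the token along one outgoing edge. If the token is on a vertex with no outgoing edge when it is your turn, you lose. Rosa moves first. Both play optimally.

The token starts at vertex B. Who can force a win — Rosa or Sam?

Classify positions by backward induction: terminal positions (no move available) are L. From any other position, the mover wins iff some move reaches an L.
Every edge goes from a vertex to one that appears earlier in the order F, E, D, C, G, I, J, A, H, B, so processing vertices in that order labels each vertex after all of its successors.
F: no outgoing edge → L
E: →F(L), so W
D: →E(W) only, which is W, so L
C: →E(W) only, which is W, so L
G: →D(L), so W
I: →G(W) only, which is W, so L
J: →C(L), so W
A: →D(L), so W
H: →D(L), so W
B: →I(L), so W
The starting position B is W: Rosa should move to I, handing over an L position.

Rosa wins.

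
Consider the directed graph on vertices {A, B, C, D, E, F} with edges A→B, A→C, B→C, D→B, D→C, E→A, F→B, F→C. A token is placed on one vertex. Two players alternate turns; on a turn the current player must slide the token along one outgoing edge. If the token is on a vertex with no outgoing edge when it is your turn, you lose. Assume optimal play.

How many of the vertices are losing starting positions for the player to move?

2

Use the standard recursion: the mover loses at a terminal position; elsewhere, the mover wins exactly when some move hands the opponent an L position.
Every edge goes from a vertex to one that appears earlier in the order C, B, F, A, E, D, so processing vertices in that order labels each vertex after all of its successors.
C: no outgoing edge → L
B: W (go to C, an L position)
F: W (go to C, an L position)
A: W (go to C, an L position)
E: L (sole option A(W) is W)
D: W (go to C, an L position)
The L vertices are C, E; that is 2 in all.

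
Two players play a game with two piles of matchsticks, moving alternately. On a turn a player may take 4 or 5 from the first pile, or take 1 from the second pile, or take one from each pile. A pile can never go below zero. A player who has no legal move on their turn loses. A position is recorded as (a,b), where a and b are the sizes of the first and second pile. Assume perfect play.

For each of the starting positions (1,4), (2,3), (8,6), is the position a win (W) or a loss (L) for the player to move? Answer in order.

Label each position W (a win for the player to move) or L (a loss). A position with no legal move is L; any other position is W exactly when some move reaches an L, and L when every move reaches a W.
No move ever increases a pile, so every position that can arise here has a ≤ 8 and b ≤ 6; it is enough to label the cells with 0 ≤ a ≤ 8 and 0 ≤ b ≤ 6.
Every move lowers a or b (never raises either), so fill the grid row by row in increasing a, and left to right within a row: each cell's successors are then already labelled.
      b=0  b=1  b=2  b=3  b=4  b=5  b=6
a=0:    L    W    L    W    L    W    L
a=1:    L    W    L    W    L    W    L
a=2:    L    W    L    W    L    W    L
a=3:    L    W    L    W    L    W    L
a=4:    W    W    W    W    W    W    W
a=5:    W    L    W    L    W    L    W
a=6:    W    L    W    L    W    L    W
a=7:    W    L    W    L    W    L    W
a=8:    W    L    W    L    W    L    W
Cells with no legal move (terminal, hence L): (0,0), (1,0), (2,0), (3,0).
The remaining L cells, each justified by listing all of its moves:
(0,2): only reaches (0,1)(W), which is W → L
(0,4): only reaches (0,3)(W), which is W → L
(0,6): only reaches (0,5)(W), which is W → L
(1,2): only reaches (1,1)(W), (0,1)(W), all W → L
(1,4): only reaches (1,3)(W), (0,3)(W), all W → L
(1,6): only reaches (1,5)(W), (0,5)(W), all W → L
(2,2): only reaches (2,1)(W), (1,1)(W), all W → L
(2,4): only reaches (2,3)(W), (1,3)(W), all W → L
(2,6): only reaches (2,5)(W), (1,5)(W), all W → L
(3,2): only reaches (3,1)(W), (2,1)(W), all W → L
(3,4): only reaches (3,3)(W), (2,3)(W), all W → L
(3,6): only reaches (3,5)(W), (2,5)(W), all W → L
(5,1): only reaches (1,1)(W), (0,1)(W), (5,0)(W), (4,0)(W), all W → L
(5,3): only reaches (1,3)(W), (0,3)(W), (5,2)(W), (4,2)(W), all W → L
(5,5): only reaches (1,5)(W), (0,5)(W), (5,4)(W), (4,4)(W), all W → L
(6,1): only reaches (2,1)(W), (1,1)(W), (6,0)(W), (5,0)(W), all W → L
(6,3): only reaches (2,3)(W), (1,3)(W), (6,2)(W), (5,2)(W), all W → L
(6,5): only reaches (2,5)(W), (1,5)(W), (6,4)(W), (5,4)(W), all W → L
(7,1): only reaches (3,1)(W), (2,1)(W), (7,0)(W), (6,0)(W), all W → L
(7,3): only reaches (3,3)(W), (2,3)(W), (7,2)(W), (6,2)(W), all W → L
(7,5): only reaches (3,5)(W), (2,5)(W), (7,4)(W), (6,4)(W), all W → L
(8,1): only reaches (4,1)(W), (3,1)(W), (8,0)(W), (7,0)(W), all W → L
(8,3): only reaches (4,3)(W), (3,3)(W), (8,2)(W), (7,2)(W), all W → L
(8,5): only reaches (4,5)(W), (3,5)(W), (8,4)(W), (7,4)(W), all W → L
Every other cell has at least one move into one of the L cells above, so it is W.
(1,4): one of the L cells justified above, so L
(2,3): the move to (2,2) reaches an L cell, so W
(8,6): the move to (3,6) reaches an L cell, so W

(1,4): L, (2,3): W, (8,6): W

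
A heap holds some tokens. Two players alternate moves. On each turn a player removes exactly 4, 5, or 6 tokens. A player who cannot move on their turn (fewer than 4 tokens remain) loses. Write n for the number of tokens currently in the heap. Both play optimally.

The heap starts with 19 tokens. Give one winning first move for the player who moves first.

Remove 6, leaving 13.

Work bottom-up. With no move the player to move loses. Otherwise the position is W if at least one move leads to an L position for the opponent, and L if every move leads to a W.
n=0: no move → L
n=1: no move → L
n=2: no move → L
n=3: no move → L
n=4: W (go to 0, an L position)
n=5: W (go to 1, an L position)
n=6: W (go to 2, an L position)
n=7: W (go to 3, an L position)
n=8: W (go to 3, an L position)
n=9: W (go to 3, an L position)
n=10: L (options 6(W), 5(W), 4(W) are all W)
n=11: L (options 7(W), 6(W), 5(W) are all W)
n=12: L (options 8(W), 7(W), 6(W) are all W)
n=13: L (options 9(W), 8(W), 7(W) are all W)
n=14: W (go to 10, an L position)
n=15: W (go to 11, an L position)
n=16: W (go to 12, an L position)
n=17: W (go to 13, an L position)
n=18: W (go to 13, an L position)
n=19: W (go to 13, an L position)
From 19, the L positions reachable in one move are: 13.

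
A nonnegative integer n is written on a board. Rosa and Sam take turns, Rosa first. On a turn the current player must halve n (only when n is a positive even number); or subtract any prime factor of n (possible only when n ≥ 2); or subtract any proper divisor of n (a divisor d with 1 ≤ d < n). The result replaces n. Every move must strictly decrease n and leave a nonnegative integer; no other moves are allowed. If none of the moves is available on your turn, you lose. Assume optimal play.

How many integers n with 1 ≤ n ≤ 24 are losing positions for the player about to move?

Positions with no move are L. A position that does have a move is losing for the player to move precisely when every available move leads to a winning position for the opponent. Fill in the labels:
n=0: no move → L
n=1: no move → L
n=2: can move to 0, which is L ⇒ W
n=3: can move to 0, which is L ⇒ W
n=4: moves to 2(W), 3(W); every one is W ⇒ L
n=5: can move to 0, which is L ⇒ W
n=6: can move to 4, which is L ⇒ W
n=7: can move to 0, which is L ⇒ W
n=8: can move to 4, which is L ⇒ W
n=9: moves to 6(W), 8(W); every one is W ⇒ L
n=10: can move to 9, which is L ⇒ W
n=11: can move to 0, which is L ⇒ W
n=12: can move to 9, which is L ⇒ W
n=13: can move to 0, which is L ⇒ W
n=14: moves to 7(W), 12(W), 13(W); every one is W ⇒ L
n=15: can move to 14, which is L ⇒ W
n=16: can move to 14, which is L ⇒ W
n=17: can move to 0, which is L ⇒ W
n=18: can move to 9, which is L ⇒ W
n=19: can move to 0, which is L ⇒ W
n=20: moves to 10(W), 15(W), 16(W), 18(W), 19(W); every one is W ⇒ L
n=21: can move to 14, which is L ⇒ W
n=22: can move to 20, which is L ⇒ W
n=23: can move to 0, which is L ⇒ W
n=24: can move to 20, which is L ⇒ W
L entries with 1 ≤ n ≤ 24 (n=0 is outside the asked range and is not counted): n = 1, 4, 9, 14, 20; that makes 5.

5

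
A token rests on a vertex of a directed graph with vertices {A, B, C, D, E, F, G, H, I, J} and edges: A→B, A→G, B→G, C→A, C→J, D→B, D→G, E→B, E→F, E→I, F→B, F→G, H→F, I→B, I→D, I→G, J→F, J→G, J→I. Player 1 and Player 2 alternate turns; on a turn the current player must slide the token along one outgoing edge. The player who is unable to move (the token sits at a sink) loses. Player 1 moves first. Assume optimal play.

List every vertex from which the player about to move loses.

Classify positions by backward induction: terminal positions (no move available) are L. From any other position, the mover wins iff some move reaches an L.
Every edge goes from a vertex to one that appears earlier in the order G, B, F, H, A, D, I, J, E, C, so processing vertices in that order labels each vertex after all of its successors.
G: no outgoing edge → L
B: can move to G, which is L ⇒ W
F: can move to G, which is L ⇒ W
H: the only move is to F(W), a W ⇒ L
A: can move to G, which is L ⇒ W
D: can move to G, which is L ⇒ W
I: can move to G, which is L ⇒ W
J: can move to G, which is L ⇒ W
E: moves to I(W), F(W), B(W); every one is W ⇒ L
C: moves to J(W), A(W); every one is W ⇒ L
The losing starting vertices are exactly the entries labelled L in this table (4 of them).

C, E, G, H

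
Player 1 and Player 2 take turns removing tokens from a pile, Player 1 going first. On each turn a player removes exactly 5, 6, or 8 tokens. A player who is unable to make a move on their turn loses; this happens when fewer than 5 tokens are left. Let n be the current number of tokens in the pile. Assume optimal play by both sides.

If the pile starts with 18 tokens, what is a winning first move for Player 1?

Remove 5, leaving 13.

Compute win/loss labels from the base case upward. A position with no move is L. Any other position is W if it can reach an L in one move, else L.
n=0: no move → L
n=1: no move → L
n=2: no move → L
n=3: no move → L
n=4: no move → L
n=5: →0(L), so W
n=6: →1(L), so W
n=7: →2(L), so W
n=8: →3(L), so W
n=9: →4(L), so W
n=10: →4(L), so W
n=11: →3(L), so W
n=12: →4(L), so W
n=13: →8(W), 7(W), 5(W) — all W, so L
n=14: →9(W), 8(W), 6(W) — all W, so L
n=15: →10(W), 9(W), 7(W) — all W, so L
n=16: →11(W), 10(W), 8(W) — all W, so L
n=17: →12(W), 11(W), 9(W) — all W, so L
n=18: →13(L), so W
From 18, the L positions reachable in one move are: 13.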